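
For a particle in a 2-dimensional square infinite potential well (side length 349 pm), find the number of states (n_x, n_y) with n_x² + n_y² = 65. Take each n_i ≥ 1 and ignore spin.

degeneracy = 4

The level has n_x² + n_y² = 65. The ordered positive-integer solutions are (1, 8), (4, 7), (7, 4), (8, 1).
That gives 4 states.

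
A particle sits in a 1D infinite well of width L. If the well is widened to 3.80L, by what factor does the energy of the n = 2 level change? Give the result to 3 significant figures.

0.0693

E_n ∝ 1/L², so the energy scales by 1/3.80² = 0.0693.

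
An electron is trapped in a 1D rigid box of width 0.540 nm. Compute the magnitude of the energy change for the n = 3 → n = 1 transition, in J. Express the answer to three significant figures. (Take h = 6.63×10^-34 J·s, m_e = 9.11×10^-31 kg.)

E_1 = h²/(8m_eL²) = 2.068×10^-19 J.
|ΔE| = |3² − 1²|·E_1 = 8·2.068×10^-19 J = 1.65×10^-18 J.

|ΔE| = 1.65×10^-18 J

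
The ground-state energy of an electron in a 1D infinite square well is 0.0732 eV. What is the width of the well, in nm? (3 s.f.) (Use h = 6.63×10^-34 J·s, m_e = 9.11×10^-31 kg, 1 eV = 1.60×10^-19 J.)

From E_n = n²h²/(8m_eL²), L = n·h/√(8m_eE_n).
E_1 = 0.0732 eV = 1.171×10^-20 J, so L = 1·6.63×10^-34/√(8·9.11×10^-31·1.171×10^-20) = 2.27×10^-9 m = 2.27 nm.

L = 2.27 nm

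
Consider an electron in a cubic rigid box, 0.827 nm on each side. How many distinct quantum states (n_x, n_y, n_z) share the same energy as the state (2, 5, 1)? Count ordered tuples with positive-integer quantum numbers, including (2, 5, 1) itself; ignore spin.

The level has n_x² + n_y² + n_z² = 30. The ordered positive-integer solutions are (1, 2, 5), (1, 5, 2), (2, 1, 5), (2, 5, 1), (5, 1, 2), (5, 2, 1).
That gives 6 states.

degeneracy = 6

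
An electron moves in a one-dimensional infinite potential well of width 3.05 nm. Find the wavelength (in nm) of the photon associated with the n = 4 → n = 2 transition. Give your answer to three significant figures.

E_1 = h²/(8m_eL²) = 6.477×10^-21 J, so ΔE = (4² − 2²)E_1 = 7.772×10^-20 J.
λ = hc/ΔE = (6.626×10^-34·2.998×10^8)/7.772×10^-20 = 2.56×10^-6 m = 2.56×10^3 nm.

λ = 2.56×10^3 nm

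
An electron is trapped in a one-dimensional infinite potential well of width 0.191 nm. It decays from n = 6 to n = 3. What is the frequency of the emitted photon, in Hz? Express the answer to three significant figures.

E_1 = h²/(8m_eL²) = 1.651×10^-18 J and ΔE = (6² − 3²)E_1 = 4.458×10^-17 J.
f = ΔE/h = 4.458×10^-17/6.626×10^-34 = 6.73×10^16 Hz.

f = 6.73×10^16 Hz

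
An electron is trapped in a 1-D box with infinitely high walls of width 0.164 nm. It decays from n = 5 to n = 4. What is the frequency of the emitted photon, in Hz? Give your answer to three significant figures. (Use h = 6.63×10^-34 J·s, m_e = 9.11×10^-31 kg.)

E_1 = h²/(8m_eL²) = 2.242×10^-18 J and ΔE = (5² − 4²)E_1 = 2.018×10^-17 J.
f = ΔE/h = 2.018×10^-17/6.63×10^-34 = 3.04×10^16 Hz.

f = 3.04×10^16 Hz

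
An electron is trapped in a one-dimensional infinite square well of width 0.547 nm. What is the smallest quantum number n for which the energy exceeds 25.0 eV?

n = 5

E_1 = h²/(8m_eL²) = 2.014×10^-19 J = 1.257 eV.
Need n² > 25.0/1.257 = 19.89, i.e. n > 4.460.
The smallest integer satisfying this is n = 5.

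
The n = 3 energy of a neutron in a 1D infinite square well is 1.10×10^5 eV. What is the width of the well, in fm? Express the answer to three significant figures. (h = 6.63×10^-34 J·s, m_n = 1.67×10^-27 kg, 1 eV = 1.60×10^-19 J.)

L = 130 fm

From E_n = n²h²/(8m_nL²), L = n·h/√(8m_nE_n).
E_3 = 1.10×10^5 eV = 1.760×10^-14 J, so L = 3·6.63×10^-34/√(8·1.67×10^-27·1.760×10^-14) = 1.30×10^-13 m = 130 fm.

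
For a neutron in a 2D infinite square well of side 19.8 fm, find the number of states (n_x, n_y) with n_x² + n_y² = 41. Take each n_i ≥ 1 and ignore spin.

degeneracy = 2

The level has n_x² + n_y² = 41. The ordered positive-integer solutions are (4, 5), (5, 4).
That gives 2 states.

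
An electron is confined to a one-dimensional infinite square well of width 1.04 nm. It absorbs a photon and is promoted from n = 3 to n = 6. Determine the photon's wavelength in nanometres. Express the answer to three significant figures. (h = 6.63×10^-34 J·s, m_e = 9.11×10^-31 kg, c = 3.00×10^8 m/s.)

λ = 132 nm

E_1 = h²/(8m_eL²) = 5.576×10^-20 J, so ΔE = (6² − 3²)E_1 = 1.506×10^-18 J.
λ = hc/ΔE = (6.63×10^-34·3.00×10^8)/1.506×10^-18 = 1.32×10^-7 m = 132 nm.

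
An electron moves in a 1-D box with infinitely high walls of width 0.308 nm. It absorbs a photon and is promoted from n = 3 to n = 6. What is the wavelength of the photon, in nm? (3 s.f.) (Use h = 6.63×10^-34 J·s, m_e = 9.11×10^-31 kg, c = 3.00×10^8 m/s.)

E_1 = h²/(8m_eL²) = 6.358×10^-19 J, so ΔE = (6² − 3²)E_1 = 1.717×10^-17 J.
λ = hc/ΔE = (6.63×10^-34·3.00×10^8)/1.717×10^-17 = 1.16×10^-8 m = 11.6 nm.

λ = 11.6 nm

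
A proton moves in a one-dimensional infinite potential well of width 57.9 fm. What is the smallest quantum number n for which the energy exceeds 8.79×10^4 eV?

n = 2

E_1 = h²/(8m_pL²) = 9.785×10^-15 J = 6.108×10^4 eV.
Need n² > 8.79×10^4/6.108×10^4 = 1.439, i.e. n > 1.200.
The smallest integer satisfying this is n = 2.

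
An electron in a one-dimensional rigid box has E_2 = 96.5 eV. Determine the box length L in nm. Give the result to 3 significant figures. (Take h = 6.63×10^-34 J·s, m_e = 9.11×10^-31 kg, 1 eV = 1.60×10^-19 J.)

L = 0.125 nm

From E_n = n²h²/(8m_eL²), L = n·h/√(8m_eE_n).
E_2 = 96.5 eV = 1.544×10^-17 J, so L = 2·6.63×10^-34/√(8·9.11×10^-31·1.544×10^-17) = 1.25×10^-10 m = 0.125 nm.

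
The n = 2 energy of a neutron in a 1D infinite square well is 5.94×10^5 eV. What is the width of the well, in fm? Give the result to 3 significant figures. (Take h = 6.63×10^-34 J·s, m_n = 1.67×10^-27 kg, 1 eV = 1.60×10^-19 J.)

From E_n = n²h²/(8m_nL²), L = n·h/√(8m_nE_n).
E_2 = 5.94×10^5 eV = 9.504×10^-14 J, so L = 2·6.63×10^-34/√(8·1.67×10^-27·9.504×10^-14) = 3.72×10^-14 m = 37.2 fm.

L = 37.2 fm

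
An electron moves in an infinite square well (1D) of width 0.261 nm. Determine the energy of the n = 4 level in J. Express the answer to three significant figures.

E_4 = 1.42×10^-17 J

For an infinite well E_n = n²h²/(8m_eL²), so E_1 = h²/(8m_eL²) = (6.626×10^-34)²/(8·9.109×10^-31·(2.61×10^-10 m)²) = 8.844×10^-19 J.
Then E_4 = 4²·E_1 = 16·8.844×10^-19 J = 1.42×10^-17 J.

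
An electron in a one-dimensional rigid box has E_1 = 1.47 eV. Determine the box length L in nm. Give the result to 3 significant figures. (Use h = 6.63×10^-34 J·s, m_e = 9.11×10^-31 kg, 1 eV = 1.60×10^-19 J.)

L = 0.506 nm

From E_n = n²h²/(8m_eL²), L = n·h/√(8m_eE_n).
E_1 = 1.47 eV = 2.352×10^-19 J, so L = 1·6.63×10^-34/√(8·9.11×10^-31·2.352×10^-19) = 5.06×10^-10 m = 0.506 nm.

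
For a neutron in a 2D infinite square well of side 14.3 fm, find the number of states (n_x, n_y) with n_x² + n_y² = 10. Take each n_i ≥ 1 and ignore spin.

degeneracy = 2

The level has n_x² + n_y² = 10. The ordered positive-integer solutions are (1, 3), (3, 1).
That gives 2 states.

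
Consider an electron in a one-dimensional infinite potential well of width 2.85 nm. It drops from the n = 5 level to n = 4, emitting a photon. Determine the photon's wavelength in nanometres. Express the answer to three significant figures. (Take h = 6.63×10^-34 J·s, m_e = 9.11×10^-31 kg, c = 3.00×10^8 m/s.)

E_1 = h²/(8m_eL²) = 7.426×10^-21 J, so ΔE = (5² − 4²)E_1 = 6.683×10^-20 J.
λ = hc/ΔE = (6.63×10^-34·3.00×10^8)/6.683×10^-20 = 2.98×10^-6 m = 2.98×10^3 nm.

λ = 2.98×10^3 nm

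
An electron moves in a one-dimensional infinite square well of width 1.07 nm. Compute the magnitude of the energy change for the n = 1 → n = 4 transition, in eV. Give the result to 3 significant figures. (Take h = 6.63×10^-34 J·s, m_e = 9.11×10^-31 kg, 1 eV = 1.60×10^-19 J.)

E_1 = h²/(8m_eL²) = 5.268×10^-20 J.
|ΔE| = |1² − 4²|·E_1 = 15·5.268×10^-20 J = 7.902×10^-19 J = 4.94 eV.

|ΔE| = 4.94 eV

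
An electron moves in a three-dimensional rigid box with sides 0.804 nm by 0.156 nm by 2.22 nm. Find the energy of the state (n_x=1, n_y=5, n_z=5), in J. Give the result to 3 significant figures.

E = 6.23×10^-17 J

For a 3D rectangular well E = (h²/8m_e)·Σ n_i²/L_i² = (6.626×10^-34)²/(8·9.109×10^-31) · [1²/(0.804 nm)² + 5²/(0.156 nm)² + 5²/(2.22 nm)²].
Evaluating gives E = 6.23×10^-17 J.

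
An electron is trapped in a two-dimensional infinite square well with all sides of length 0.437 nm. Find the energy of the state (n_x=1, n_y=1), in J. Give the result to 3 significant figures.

E = 6.31×10^-19 J

For a 2D rectangular well E = (h²/8m_e)·Σ n_i²/L_i² = (6.626×10^-34)²/(8·9.109×10^-31) · [1²/(0.437 nm)² + 1²/(0.437 nm)²].
Evaluating gives E = 6.31×10^-19 J.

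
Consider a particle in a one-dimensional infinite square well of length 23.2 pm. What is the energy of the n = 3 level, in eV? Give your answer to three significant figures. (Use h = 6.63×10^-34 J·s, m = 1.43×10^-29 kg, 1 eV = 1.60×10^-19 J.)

For an infinite well E_n = n²h²/(8mL²), so E_1 = h²/(8mL²) = (6.63×10^-34)²/(8·1.43×10^-29·(2.32×10^-11 m)²) = 7.139×10^-18 J.
Then E_3 = 3²·E_1 = 9·7.139×10^-18 J = 6.425×10^-17 J.
Converting, E_3 = 6.425×10^-17 J / (1.60×10^-19 J/eV) = 402 eV.

E_3 = 402 eV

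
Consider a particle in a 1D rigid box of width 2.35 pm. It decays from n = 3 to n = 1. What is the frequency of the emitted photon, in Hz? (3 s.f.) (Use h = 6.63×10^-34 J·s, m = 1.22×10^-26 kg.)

f = 9.84×10^15 Hz

E_1 = h²/(8mL²) = 8.155×10^-19 J and ΔE = (3² − 1²)E_1 = 6.524×10^-18 J.
f = ΔE/h = 6.524×10^-18/6.63×10^-34 = 9.84×10^15 Hz.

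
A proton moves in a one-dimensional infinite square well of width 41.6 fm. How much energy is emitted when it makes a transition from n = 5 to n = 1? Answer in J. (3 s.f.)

E_1 = h²/(8m_pL²) = 1.896×10^-14 J.
|ΔE| = |5² − 1²|·E_1 = 24·1.896×10^-14 J = 4.55×10^-13 J.

|ΔE| = 4.55×10^-13 J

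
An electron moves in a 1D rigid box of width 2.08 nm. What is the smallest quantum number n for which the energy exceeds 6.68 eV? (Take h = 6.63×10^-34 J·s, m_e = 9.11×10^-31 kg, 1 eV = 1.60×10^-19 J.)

E_1 = h²/(8m_eL²) = 1.394×10^-20 J = 0.08713 eV.
Need n² > 6.68/0.08713 = 76.67, i.e. n > 8.756.
The smallest integer satisfying this is n = 9.

n = 9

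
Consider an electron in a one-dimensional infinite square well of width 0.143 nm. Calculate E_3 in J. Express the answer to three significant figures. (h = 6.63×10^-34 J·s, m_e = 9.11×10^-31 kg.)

For an infinite well E_n = n²h²/(8m_eL²), so E_1 = h²/(8m_eL²) = (6.63×10^-34)²/(8·9.11×10^-31·(1.43×10^-10 m)²) = 2.949×10^-18 J.
Then E_3 = 3²·E_1 = 9·2.949×10^-18 J = 2.65×10^-17 J.

E_3 = 2.65×10^-17 J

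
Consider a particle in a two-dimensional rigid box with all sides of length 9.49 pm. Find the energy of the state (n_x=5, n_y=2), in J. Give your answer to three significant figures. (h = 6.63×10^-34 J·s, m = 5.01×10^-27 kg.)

For a 2D rectangular well E = (h²/8m)·Σ n_i²/L_i² = (6.63×10^-34)²/(8·5.01×10^-27) · [5²/(9.49 pm)² + 2²/(9.49 pm)²].
Evaluating gives E = 3.53×10^-18 J.

E = 3.53×10^-18 J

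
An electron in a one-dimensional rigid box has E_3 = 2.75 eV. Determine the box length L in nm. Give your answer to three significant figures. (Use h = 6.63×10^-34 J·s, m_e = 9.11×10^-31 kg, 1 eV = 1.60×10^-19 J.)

From E_n = n²h²/(8m_eL²), L = n·h/√(8m_eE_n).
E_3 = 2.75 eV = 4.400×10^-19 J, so L = 3·6.63×10^-34/√(8·9.11×10^-31·4.400×10^-19) = 1.11×10^-9 m = 1.11 nm.

L = 1.11 nm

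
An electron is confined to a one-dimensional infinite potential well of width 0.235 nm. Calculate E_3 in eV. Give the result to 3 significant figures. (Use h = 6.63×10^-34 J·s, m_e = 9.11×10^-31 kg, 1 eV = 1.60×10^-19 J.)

E_3 = 61.4 eV

For an infinite well E_n = n²h²/(8m_eL²), so E_1 = h²/(8m_eL²) = (6.63×10^-34)²/(8·9.11×10^-31·(2.35×10^-10 m)²) = 1.092×10^-18 J.
Then E_3 = 3²·E_1 = 9·1.092×10^-18 J = 9.828×10^-18 J.
Converting, E_3 = 9.828×10^-18 J / (1.60×10^-19 J/eV) = 61.4 eV.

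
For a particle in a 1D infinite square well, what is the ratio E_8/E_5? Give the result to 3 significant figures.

2.56

E_n ∝ n², so E_8/E_5 = 8²/5² = 64/25 = 2.56.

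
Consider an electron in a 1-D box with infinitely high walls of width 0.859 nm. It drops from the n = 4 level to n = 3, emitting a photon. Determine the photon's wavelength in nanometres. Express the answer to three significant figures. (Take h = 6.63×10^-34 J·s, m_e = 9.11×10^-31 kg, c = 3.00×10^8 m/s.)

E_1 = h²/(8m_eL²) = 8.174×10^-20 J, so ΔE = (4² − 3²)E_1 = 5.722×10^-19 J.
λ = hc/ΔE = (6.63×10^-34·3.00×10^8)/5.722×10^-19 = 3.48×10^-7 m = 348 nm.

λ = 348 nm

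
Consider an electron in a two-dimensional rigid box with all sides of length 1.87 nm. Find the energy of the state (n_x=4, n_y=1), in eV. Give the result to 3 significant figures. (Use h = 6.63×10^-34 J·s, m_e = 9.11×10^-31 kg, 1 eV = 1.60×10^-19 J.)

E = 1.83 eV

For a 2D rectangular well E = (h²/8m_e)·Σ n_i²/L_i² = (6.63×10^-34)²/(8·9.11×10^-31) · [4²/(1.87 nm)² + 1²/(1.87 nm)²].
Evaluating gives E = 2.932×10^-19 J = 1.83 eV.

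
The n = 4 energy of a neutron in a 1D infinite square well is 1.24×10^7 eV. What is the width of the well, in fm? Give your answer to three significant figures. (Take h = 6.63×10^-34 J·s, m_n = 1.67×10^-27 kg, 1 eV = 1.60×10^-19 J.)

L = 16.3 fm

From E_n = n²h²/(8m_nL²), L = n·h/√(8m_nE_n).
E_4 = 1.24×10^7 eV = 1.984×10^-12 J, so L = 4·6.63×10^-34/√(8·1.67×10^-27·1.984×10^-12) = 1.63×10^-14 m = 16.3 fm.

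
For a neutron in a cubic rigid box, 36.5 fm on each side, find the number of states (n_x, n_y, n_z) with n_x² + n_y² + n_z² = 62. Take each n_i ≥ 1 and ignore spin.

degeneracy = 12

The level has n_x² + n_y² + n_z² = 62. The ordered positive-integer solutions are (1, 5, 6), (1, 6, 5), (2, 3, 7), (2, 7, 3), (3, 2, 7), (3, 7, 2), (5, 1, 6), (5, 6, 1), (6, 1, 5), (6, 5, 1), (7, 2, 3), (7, 3, 2).
That gives 12 states.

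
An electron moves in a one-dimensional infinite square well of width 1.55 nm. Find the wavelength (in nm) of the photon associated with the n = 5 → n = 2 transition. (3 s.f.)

E_1 = h²/(8m_eL²) = 2.508×10^-20 J, so ΔE = (5² − 2²)E_1 = 5.267×10^-19 J.
λ = hc/ΔE = (6.626×10^-34·2.998×10^8)/5.267×10^-19 = 3.77×10^-7 m = 377 nm.

λ = 377 nm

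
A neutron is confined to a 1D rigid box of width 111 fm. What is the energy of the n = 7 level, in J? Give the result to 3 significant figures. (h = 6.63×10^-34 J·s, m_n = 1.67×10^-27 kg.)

For an infinite well E_n = n²h²/(8m_nL²), so E_1 = h²/(8m_nL²) = (6.63×10^-34)²/(8·1.67×10^-27·(1.11×10^-13 m)²) = 2.670×10^-15 J.
Then E_7 = 7²·E_1 = 49·2.670×10^-15 J = 1.31×10^-13 J.

E_7 = 1.31×10^-13 J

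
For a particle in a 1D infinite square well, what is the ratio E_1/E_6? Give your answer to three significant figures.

0.0278

E_n ∝ n², so E_1/E_6 = 1²/6² = 1/36 = 0.0278.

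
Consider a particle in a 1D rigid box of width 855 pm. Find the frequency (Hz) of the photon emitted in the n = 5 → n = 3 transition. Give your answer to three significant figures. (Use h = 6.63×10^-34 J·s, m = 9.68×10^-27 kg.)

f = 1.87×10^11 Hz

E_1 = h²/(8mL²) = 7.765×10^-24 J and ΔE = (5² − 3²)E_1 = 1.242×10^-22 J.
f = ΔE/h = 1.242×10^-22/6.63×10^-34 = 1.87×10^11 Hz.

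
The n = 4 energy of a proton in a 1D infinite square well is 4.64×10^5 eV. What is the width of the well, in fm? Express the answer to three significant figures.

From E_n = n²h²/(8m_pL²), L = n·h/√(8m_pE_n).
E_4 = 4.64×10^5 eV = 7.433×10^-14 J, so L = 4·6.626×10^-34/√(8·1.673×10^-27·7.433×10^-14) = 8.40×10^-14 m = 84.0 fm.

L = 84.0 fm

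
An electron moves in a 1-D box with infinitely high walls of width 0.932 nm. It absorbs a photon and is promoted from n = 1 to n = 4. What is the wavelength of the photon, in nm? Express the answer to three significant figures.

E_1 = h²/(8m_eL²) = 6.936×10^-20 J, so ΔE = (4² − 1²)E_1 = 1.040×10^-18 J.
λ = hc/ΔE = (6.626×10^-34·2.998×10^8)/1.040×10^-18 = 1.91×10^-7 m = 191 nm.

λ = 191 nm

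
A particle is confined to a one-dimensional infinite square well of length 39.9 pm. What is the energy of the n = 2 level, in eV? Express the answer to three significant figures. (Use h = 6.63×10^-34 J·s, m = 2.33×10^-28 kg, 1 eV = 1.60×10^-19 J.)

E_2 = 3.70 eV

For an infinite well E_n = n²h²/(8mL²), so E_1 = h²/(8mL²) = (6.63×10^-34)²/(8·2.33×10^-28·(3.99×10^-11 m)²) = 1.481×10^-19 J.
Then E_2 = 2²·E_1 = 4·1.481×10^-19 J = 5.924×10^-19 J.
Converting, E_2 = 5.924×10^-19 J / (1.60×10^-19 J/eV) = 3.70 eV.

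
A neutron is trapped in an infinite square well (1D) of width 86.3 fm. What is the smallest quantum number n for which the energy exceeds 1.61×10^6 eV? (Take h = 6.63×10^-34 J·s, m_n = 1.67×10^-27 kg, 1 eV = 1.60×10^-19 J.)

n = 8

E_1 = h²/(8m_nL²) = 4.418×10^-15 J = 2.761×10^4 eV.
Need n² > 1.61×10^6/2.761×10^4 = 58.31, i.e. n > 7.636.
The smallest integer satisfying this is n = 8.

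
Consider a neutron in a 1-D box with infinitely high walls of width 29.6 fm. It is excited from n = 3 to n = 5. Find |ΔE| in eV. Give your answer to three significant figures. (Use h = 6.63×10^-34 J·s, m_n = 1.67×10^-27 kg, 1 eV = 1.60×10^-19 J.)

E_1 = h²/(8m_nL²) = 3.755×10^-14 J.
|ΔE| = |3² − 5²|·E_1 = 16·3.755×10^-14 J = 6.008×10^-13 J = 3.76×10^6 eV.

|ΔE| = 3.76×10^6 eV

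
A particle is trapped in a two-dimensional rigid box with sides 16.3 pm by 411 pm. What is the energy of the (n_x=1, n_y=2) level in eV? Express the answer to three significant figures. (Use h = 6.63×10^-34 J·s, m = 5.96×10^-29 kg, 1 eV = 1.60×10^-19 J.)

For a 2D rectangular well E = (h²/8m)·Σ n_i²/L_i² = (6.63×10^-34)²/(8·5.96×10^-29) · [1²/(16.3 pm)² + 2²/(411 pm)²].
Evaluating gives E = 3.492×10^-18 J = 21.8 eV.

E = 21.8 eV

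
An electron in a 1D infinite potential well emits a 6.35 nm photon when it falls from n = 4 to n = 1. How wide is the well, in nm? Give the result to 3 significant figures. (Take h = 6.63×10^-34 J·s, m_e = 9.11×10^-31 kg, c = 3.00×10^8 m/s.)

L = 0.170 nm

The photon carries ΔE = hc/λ = 6.63×10^-34·3.00×10^8/6.35×10^-9 m = 3.132×10^-17 J.
Since ΔE = (4² − 1²)E_1, E_1 = 2.088×10^-18 J, and L = h/√(8m_eE_1) = 1.70×10^-10 m = 0.170 nm.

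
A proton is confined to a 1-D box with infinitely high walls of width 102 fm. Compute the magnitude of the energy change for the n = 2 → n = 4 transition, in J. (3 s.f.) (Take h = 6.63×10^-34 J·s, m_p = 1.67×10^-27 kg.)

E_1 = h²/(8m_pL²) = 3.162×10^-15 J.
|ΔE| = |2² − 4²|·E_1 = 12·3.162×10^-15 J = 3.79×10^-14 J.

|ΔE| = 3.79×10^-14 J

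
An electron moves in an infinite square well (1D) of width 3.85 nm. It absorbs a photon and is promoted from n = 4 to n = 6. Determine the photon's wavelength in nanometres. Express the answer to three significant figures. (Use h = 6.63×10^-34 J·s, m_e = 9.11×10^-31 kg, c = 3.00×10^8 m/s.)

E_1 = h²/(8m_eL²) = 4.069×10^-21 J, so ΔE = (6² − 4²)E_1 = 8.138×10^-20 J.
λ = hc/ΔE = (6.63×10^-34·3.00×10^8)/8.138×10^-20 = 2.44×10^-6 m = 2.44×10^3 nm.

λ = 2.44×10^3 nm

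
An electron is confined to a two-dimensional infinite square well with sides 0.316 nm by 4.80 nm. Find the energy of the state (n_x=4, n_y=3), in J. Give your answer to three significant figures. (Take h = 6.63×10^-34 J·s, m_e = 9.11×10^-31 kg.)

For a 2D rectangular well E = (h²/8m_e)·Σ n_i²/L_i² = (6.63×10^-34)²/(8·9.11×10^-31) · [4²/(0.316 nm)² + 3²/(4.80 nm)²].
Evaluating gives E = 9.69×10^-18 J.

E = 9.69×10^-18 J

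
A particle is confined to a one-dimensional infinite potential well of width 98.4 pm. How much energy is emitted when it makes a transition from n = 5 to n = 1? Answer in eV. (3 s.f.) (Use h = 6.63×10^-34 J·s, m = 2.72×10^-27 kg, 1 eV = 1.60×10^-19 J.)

E_1 = h²/(8mL²) = 2.086×10^-21 J.
|ΔE| = |5² − 1²|·E_1 = 24·2.086×10^-21 J = 5.006×10^-20 J = 0.313 eV.

|ΔE| = 0.313 eV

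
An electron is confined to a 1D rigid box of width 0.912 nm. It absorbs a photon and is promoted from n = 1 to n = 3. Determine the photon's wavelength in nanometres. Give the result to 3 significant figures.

λ = 343 nm

E_1 = h²/(8m_eL²) = 7.244×10^-20 J, so ΔE = (3² − 1²)E_1 = 5.795×10^-19 J.
λ = hc/ΔE = (6.626×10^-34·2.998×10^8)/5.795×10^-19 = 3.43×10^-7 m = 343 nm.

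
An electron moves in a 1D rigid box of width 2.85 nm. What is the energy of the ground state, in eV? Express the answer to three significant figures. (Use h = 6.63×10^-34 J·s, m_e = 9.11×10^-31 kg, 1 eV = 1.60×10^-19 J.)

For an infinite well E_n = n²h²/(8m_eL²), so E_1 = h²/(8m_eL²) = (6.63×10^-34)²/(8·9.11×10^-31·(2.85×10^-9 m)²) = 7.426×10^-21 J.
Converting, E_1 = 7.426×10^-21 J / (1.60×10^-19 J/eV) = 0.0464 eV.

E_1 = 0.0464 eV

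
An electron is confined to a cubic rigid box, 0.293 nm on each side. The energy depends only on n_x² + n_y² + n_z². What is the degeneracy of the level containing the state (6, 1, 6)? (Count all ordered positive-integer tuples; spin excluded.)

The level has n_x² + n_y² + n_z² = 73. The ordered positive-integer solutions are (1, 6, 6), (6, 1, 6), (6, 6, 1).
That gives 3 states.

degeneracy = 3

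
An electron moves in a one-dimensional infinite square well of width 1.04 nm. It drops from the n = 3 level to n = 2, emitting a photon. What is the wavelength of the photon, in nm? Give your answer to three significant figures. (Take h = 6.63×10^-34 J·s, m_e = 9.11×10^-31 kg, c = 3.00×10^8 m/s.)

λ = 713 nm

E_1 = h²/(8m_eL²) = 5.576×10^-20 J, so ΔE = (3² − 2²)E_1 = 2.788×10^-19 J.
λ = hc/ΔE = (6.63×10^-34·3.00×10^8)/2.788×10^-19 = 7.13×10^-7 m = 713 nm.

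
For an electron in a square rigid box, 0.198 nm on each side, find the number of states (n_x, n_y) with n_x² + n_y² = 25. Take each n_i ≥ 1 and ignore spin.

The level has n_x² + n_y² = 25. The ordered positive-integer solutions are (3, 4), (4, 3).
That gives 2 states.

degeneracy = 2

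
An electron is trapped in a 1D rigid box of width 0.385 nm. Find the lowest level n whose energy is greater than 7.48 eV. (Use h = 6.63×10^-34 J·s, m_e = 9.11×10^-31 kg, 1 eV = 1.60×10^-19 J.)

E_1 = h²/(8m_eL²) = 4.069×10^-19 J = 2.543 eV.
Need n² > 7.48/2.543 = 2.941, i.e. n > 1.715.
The smallest integer satisfying this is n = 2.

n = 2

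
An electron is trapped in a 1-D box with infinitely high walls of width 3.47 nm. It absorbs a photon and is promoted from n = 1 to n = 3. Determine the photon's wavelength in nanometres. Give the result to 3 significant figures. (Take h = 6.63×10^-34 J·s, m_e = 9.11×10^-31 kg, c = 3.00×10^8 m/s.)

λ = 4.96×10^3 nm

E_1 = h²/(8m_eL²) = 5.009×10^-21 J, so ΔE = (3² − 1²)E_1 = 4.007×10^-20 J.
λ = hc/ΔE = (6.63×10^-34·3.00×10^8)/4.007×10^-20 = 4.96×10^-6 m = 4.96×10^3 nm.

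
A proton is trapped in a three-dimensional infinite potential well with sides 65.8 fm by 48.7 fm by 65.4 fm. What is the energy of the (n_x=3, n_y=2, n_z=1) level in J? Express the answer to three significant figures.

For a 3D rectangular well E = (h²/8m_p)·Σ n_i²/L_i² = (6.626×10^-34)²/(8·1.673×10^-27) · [3²/(65.8 fm)² + 2²/(48.7 fm)² + 1²/(65.4 fm)²].
Evaluating gives E = 1.31×10^-13 J.

E = 1.31×10^-13 J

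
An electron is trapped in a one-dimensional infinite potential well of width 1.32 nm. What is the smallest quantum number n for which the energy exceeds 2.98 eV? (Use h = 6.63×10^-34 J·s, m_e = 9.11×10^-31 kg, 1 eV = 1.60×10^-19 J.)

E_1 = h²/(8m_eL²) = 3.462×10^-20 J = 0.2164 eV.
Need n² > 2.98/0.2164 = 13.77, i.e. n > 3.711.
The smallest integer satisfying this is n = 4.

n = 4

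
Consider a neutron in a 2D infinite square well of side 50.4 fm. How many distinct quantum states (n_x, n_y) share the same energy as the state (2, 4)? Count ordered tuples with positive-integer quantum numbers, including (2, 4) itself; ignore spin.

The level has n_x² + n_y² = 20. The ordered positive-integer solutions are (2, 4), (4, 2).
That gives 2 states.

degeneracy = 2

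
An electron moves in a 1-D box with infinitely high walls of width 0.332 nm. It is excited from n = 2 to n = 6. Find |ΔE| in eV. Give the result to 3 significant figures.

|ΔE| = 109 eV

E_1 = h²/(8m_eL²) = 5.466×10^-19 J.
|ΔE| = |2² − 6²|·E_1 = 32·5.466×10^-19 J = 1.749×10^-17 J = 109 eV.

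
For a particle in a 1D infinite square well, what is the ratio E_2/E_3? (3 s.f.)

E_n ∝ n², so E_2/E_3 = 2²/3² = 4/9 = 0.444.

0.444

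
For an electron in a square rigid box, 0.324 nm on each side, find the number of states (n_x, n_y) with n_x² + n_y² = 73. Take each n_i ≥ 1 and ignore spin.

degeneracy = 2

The level has n_x² + n_y² = 73. The ordered positive-integer solutions are (3, 8), (8, 3).
That gives 2 states.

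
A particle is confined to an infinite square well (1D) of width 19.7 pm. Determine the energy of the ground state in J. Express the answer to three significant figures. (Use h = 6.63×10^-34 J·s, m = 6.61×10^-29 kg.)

E_1 = 2.14×10^-18 J

For an infinite well E_n = n²h²/(8mL²), so E_1 = h²/(8mL²) = (6.63×10^-34)²/(8·6.61×10^-29·(1.97×10^-11 m)²) = 2.142×10^-18 J.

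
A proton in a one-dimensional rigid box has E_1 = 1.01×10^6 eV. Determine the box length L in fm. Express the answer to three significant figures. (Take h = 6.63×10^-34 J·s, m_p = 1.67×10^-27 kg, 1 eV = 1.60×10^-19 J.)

From E_n = n²h²/(8m_pL²), L = n·h/√(8m_pE_n).
E_1 = 1.01×10^6 eV = 1.616×10^-13 J, so L = 1·6.63×10^-34/√(8·1.67×10^-27·1.616×10^-13) = 1.43×10^-14 m = 14.3 fm.

L = 14.3 fm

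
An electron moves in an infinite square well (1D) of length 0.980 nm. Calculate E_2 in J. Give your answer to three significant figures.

For an infinite well E_n = n²h²/(8m_eL²), so E_1 = h²/(8m_eL²) = (6.626×10^-34)²/(8·9.109×10^-31·(9.80×10^-10 m)²) = 6.273×10^-20 J.
Then E_2 = 2²·E_1 = 4·6.273×10^-20 J = 2.51×10^-19 J.

E_2 = 2.51×10^-19 J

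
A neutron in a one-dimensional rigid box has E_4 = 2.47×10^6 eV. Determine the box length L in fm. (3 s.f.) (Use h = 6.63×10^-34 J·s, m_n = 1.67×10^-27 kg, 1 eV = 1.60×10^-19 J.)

From E_n = n²h²/(8m_nL²), L = n·h/√(8m_nE_n).
E_4 = 2.47×10^6 eV = 3.952×10^-13 J, so L = 4·6.63×10^-34/√(8·1.67×10^-27·3.952×10^-13) = 3.65×10^-14 m = 36.5 fm.

L = 36.5 fm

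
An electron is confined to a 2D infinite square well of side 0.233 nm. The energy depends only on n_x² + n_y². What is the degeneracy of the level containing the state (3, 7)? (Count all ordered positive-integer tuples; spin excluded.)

The level has n_x² + n_y² = 58. The ordered positive-integer solutions are (3, 7), (7, 3).
That gives 2 states.

degeneracy = 2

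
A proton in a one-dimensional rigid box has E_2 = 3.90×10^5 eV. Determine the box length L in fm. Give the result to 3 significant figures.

From E_n = n²h²/(8m_pL²), L = n·h/√(8m_pE_n).
E_2 = 3.90×10^5 eV = 6.248×10^-14 J, so L = 2·6.626×10^-34/√(8·1.673×10^-27·6.248×10^-14) = 4.58×10^-14 m = 45.8 fm.

L = 45.8 fm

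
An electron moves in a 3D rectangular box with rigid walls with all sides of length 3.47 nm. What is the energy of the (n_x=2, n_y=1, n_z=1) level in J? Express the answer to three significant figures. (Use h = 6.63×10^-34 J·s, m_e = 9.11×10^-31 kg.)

For a 3D rectangular well E = (h²/8m_e)·Σ n_i²/L_i² = (6.63×10^-34)²/(8·9.11×10^-31) · [2²/(3.47 nm)² + 1²/(3.47 nm)² + 1²/(3.47 nm)²].
Evaluating gives E = 3.01×10^-20 J.

E = 3.01×10^-20 J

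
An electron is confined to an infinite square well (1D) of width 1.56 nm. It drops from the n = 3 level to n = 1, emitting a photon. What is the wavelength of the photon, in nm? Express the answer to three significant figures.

λ = 1.00×10^3 nm

E_1 = h²/(8m_eL²) = 2.476×10^-20 J, so ΔE = (3² − 1²)E_1 = 1.981×10^-19 J.
λ = hc/ΔE = (6.626×10^-34·2.998×10^8)/1.981×10^-19 = 1.00×10^-6 m = 1.00×10^3 nm.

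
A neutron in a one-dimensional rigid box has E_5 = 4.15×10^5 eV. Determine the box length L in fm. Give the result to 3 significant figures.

From E_n = n²h²/(8m_nL²), L = n·h/√(8m_nE_n).
E_5 = 4.15×10^5 eV = 6.648×10^-14 J, so L = 5·6.626×10^-34/√(8·1.675×10^-27·6.648×10^-14) = 1.11×10^-13 m = 111 fm.

L = 111 fm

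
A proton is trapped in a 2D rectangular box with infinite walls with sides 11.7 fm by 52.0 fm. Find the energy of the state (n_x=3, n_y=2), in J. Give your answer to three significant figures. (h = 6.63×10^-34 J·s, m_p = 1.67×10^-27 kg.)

E = 2.21×10^-12 J

For a 2D rectangular well E = (h²/8m_p)·Σ n_i²/L_i² = (6.63×10^-34)²/(8·1.67×10^-27) · [3²/(11.7 fm)² + 2²/(52.0 fm)²].
Evaluating gives E = 2.21×10^-12 J.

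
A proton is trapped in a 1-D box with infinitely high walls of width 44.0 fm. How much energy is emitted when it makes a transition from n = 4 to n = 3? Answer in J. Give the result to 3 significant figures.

|ΔE| = 1.19×10^-13 J

E_1 = h²/(8m_pL²) = 1.694×10^-14 J.
|ΔE| = |4² − 3²|·E_1 = 7·1.694×10^-14 J = 1.19×10^-13 J.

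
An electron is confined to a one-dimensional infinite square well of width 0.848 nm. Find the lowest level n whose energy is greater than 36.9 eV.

n = 9

E_1 = h²/(8m_eL²) = 8.378×10^-20 J = 0.5230 eV.
Need n² > 36.9/0.5230 = 70.55, i.e. n > 8.399.
The smallest integer satisfying this is n = 9.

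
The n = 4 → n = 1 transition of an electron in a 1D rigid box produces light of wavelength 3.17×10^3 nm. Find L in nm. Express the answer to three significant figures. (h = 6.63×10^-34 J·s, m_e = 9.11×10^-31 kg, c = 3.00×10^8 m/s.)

L = 3.80 nm

The photon carries ΔE = hc/λ = 6.63×10^-34·3.00×10^8/3.17×10^-6 m = 6.274×10^-20 J.
Since ΔE = (4² − 1²)E_1, E_1 = 4.183×10^-21 J, and L = h/√(8m_eE_1) = 3.80×10^-9 m = 3.80 nm.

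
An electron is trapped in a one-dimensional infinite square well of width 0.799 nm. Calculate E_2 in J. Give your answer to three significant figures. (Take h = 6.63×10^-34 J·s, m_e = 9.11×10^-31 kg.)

E_2 = 3.78×10^-19 J

For an infinite well E_n = n²h²/(8m_eL²), so E_1 = h²/(8m_eL²) = (6.63×10^-34)²/(8·9.11×10^-31·(7.99×10^-10 m)²) = 9.448×10^-20 J.
Then E_2 = 2²·E_1 = 4·9.448×10^-20 J = 3.78×10^-19 J.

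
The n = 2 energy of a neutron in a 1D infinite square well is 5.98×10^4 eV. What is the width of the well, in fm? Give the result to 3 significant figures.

From E_n = n²h²/(8m_nL²), L = n·h/√(8m_nE_n).
E_2 = 5.98×10^4 eV = 9.580×10^-15 J, so L = 2·6.626×10^-34/√(8·1.675×10^-27·9.580×10^-15) = 1.17×10^-13 m = 117 fm.

L = 117 fm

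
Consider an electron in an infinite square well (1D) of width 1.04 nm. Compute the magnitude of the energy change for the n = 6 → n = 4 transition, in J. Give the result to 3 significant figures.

|ΔE| = 1.11×10^-18 J

E_1 = h²/(8m_eL²) = 5.570×10^-20 J.
|ΔE| = |6² − 4²|·E_1 = 20·5.570×10^-20 J = 1.11×10^-18 J.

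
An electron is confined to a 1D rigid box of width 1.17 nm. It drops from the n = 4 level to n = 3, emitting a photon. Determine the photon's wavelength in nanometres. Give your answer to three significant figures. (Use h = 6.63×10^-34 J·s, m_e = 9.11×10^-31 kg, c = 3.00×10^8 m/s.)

λ = 645 nm

E_1 = h²/(8m_eL²) = 4.406×10^-20 J, so ΔE = (4² − 3²)E_1 = 3.084×10^-19 J.
λ = hc/ΔE = (6.63×10^-34·3.00×10^8)/3.084×10^-19 = 6.45×10^-7 m = 645 nm.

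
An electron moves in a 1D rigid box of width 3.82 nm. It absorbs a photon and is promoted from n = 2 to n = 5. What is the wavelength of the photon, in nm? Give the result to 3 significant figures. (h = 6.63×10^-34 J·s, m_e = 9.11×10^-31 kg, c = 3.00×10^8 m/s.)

E_1 = h²/(8m_eL²) = 4.133×10^-21 J, so ΔE = (5² − 2²)E_1 = 8.679×10^-20 J.
λ = hc/ΔE = (6.63×10^-34·3.00×10^8)/8.679×10^-20 = 2.29×10^-6 m = 2.29×10^3 nm.

λ = 2.29×10^3 nm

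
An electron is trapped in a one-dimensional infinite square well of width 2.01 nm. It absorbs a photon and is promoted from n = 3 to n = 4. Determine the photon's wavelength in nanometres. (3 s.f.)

E_1 = h²/(8m_eL²) = 1.491×10^-20 J, so ΔE = (4² − 3²)E_1 = 1.044×10^-19 J.
λ = hc/ΔE = (6.626×10^-34·2.998×10^8)/1.044×10^-19 = 1.90×10^-6 m = 1.90×10^3 nm.

λ = 1.90×10^3 nm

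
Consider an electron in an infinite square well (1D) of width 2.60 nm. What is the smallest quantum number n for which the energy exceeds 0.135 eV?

E_1 = h²/(8m_eL²) = 8.912×10^-21 J = 0.05563 eV.
Need n² > 0.135/0.05563 = 2.427, i.e. n > 1.558.
The smallest integer satisfying this is n = 2.

n = 2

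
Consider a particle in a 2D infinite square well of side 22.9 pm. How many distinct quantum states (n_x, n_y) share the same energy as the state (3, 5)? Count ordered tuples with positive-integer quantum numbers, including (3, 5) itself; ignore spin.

The level has n_x² + n_y² = 34. The ordered positive-integer solutions are (3, 5), (5, 3).
That gives 2 states.

degeneracy = 2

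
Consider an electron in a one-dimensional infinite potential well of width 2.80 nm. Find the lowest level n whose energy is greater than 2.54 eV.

n = 8

E_1 = h²/(8m_eL²) = 7.685×10^-21 J = 0.04797 eV.
Need n² > 2.54/0.04797 = 52.95, i.e. n > 7.277.
The smallest integer satisfying this is n = 8.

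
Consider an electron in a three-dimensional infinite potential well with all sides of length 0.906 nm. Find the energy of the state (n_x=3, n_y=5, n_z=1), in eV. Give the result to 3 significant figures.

E = 16.0 eV

For a 3D rectangular well E = (h²/8m_e)·Σ n_i²/L_i² = (6.626×10^-34)²/(8·9.109×10^-31) · [3²/(0.906 nm)² + 5²/(0.906 nm)² + 1²/(0.906 nm)²].
Evaluating gives E = 2.569×10^-18 J = 16.0 eV.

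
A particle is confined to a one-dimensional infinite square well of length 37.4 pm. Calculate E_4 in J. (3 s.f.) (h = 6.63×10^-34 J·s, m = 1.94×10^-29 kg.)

For an infinite well E_n = n²h²/(8mL²), so E_1 = h²/(8mL²) = (6.63×10^-34)²/(8·1.94×10^-29·(3.74×10^-11 m)²) = 2.025×10^-18 J.
Then E_4 = 4²·E_1 = 16·2.025×10^-18 J = 3.24×10^-17 J.

E_4 = 3.24×10^-17 J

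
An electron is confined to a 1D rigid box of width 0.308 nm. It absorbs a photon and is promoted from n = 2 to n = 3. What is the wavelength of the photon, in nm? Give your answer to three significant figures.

λ = 62.6 nm

E_1 = h²/(8m_eL²) = 6.351×10^-19 J, so ΔE = (3² − 2²)E_1 = 3.175×10^-18 J.
λ = hc/ΔE = (6.626×10^-34·2.998×10^8)/3.175×10^-18 = 6.26×10^-8 m = 62.6 nm.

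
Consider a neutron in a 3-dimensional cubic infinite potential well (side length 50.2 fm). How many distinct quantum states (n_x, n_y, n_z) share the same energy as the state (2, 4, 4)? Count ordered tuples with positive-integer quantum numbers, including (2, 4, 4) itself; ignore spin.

degeneracy = 3

The level has n_x² + n_y² + n_z² = 36. The ordered positive-integer solutions are (2, 4, 4), (4, 2, 4), (4, 4, 2).
That gives 3 states.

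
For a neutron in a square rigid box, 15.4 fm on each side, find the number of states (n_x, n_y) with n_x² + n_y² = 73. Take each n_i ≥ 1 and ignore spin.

degeneracy = 2

The level has n_x² + n_y² = 73. The ordered positive-integer solutions are (3, 8), (8, 3).
That gives 2 states.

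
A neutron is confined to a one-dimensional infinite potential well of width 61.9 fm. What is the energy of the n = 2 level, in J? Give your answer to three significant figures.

E_2 = 3.42×10^-14 J

For an infinite well E_n = n²h²/(8m_nL²), so E_1 = h²/(8m_nL²) = (6.626×10^-34)²/(8·1.675×10^-27·(6.19×10^-14 m)²) = 8.551×10^-15 J.
Then E_2 = 2²·E_1 = 4·8.551×10^-15 J = 3.42×10^-14 J.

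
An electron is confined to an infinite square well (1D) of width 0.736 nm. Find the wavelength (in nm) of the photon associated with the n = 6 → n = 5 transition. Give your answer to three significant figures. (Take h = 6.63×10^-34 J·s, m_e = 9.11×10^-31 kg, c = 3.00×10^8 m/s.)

λ = 162 nm

E_1 = h²/(8m_eL²) = 1.113×10^-19 J, so ΔE = (6² − 5²)E_1 = 1.224×10^-18 J.
λ = hc/ΔE = (6.63×10^-34·3.00×10^8)/1.224×10^-18 = 1.62×10^-7 m = 162 nm.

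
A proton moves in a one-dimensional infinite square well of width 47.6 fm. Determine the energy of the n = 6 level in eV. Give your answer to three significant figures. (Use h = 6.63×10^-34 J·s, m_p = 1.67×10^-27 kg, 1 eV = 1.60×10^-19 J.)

For an infinite well E_n = n²h²/(8m_pL²), so E_1 = h²/(8m_pL²) = (6.63×10^-34)²/(8·1.67×10^-27·(4.76×10^-14 m)²) = 1.452×10^-14 J.
Then E_6 = 6²·E_1 = 36·1.452×10^-14 J = 5.227×10^-13 J.
Converting, E_6 = 5.227×10^-13 J / (1.60×10^-19 J/eV) = 3.27×10^6 eV.

E_6 = 3.27×10^6 eV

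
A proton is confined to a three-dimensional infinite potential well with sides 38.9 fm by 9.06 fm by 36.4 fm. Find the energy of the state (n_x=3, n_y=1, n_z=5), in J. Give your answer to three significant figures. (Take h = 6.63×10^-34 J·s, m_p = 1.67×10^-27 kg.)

E = 1.22×10^-12 J

For a 3D rectangular well E = (h²/8m_p)·Σ n_i²/L_i² = (6.63×10^-34)²/(8·1.67×10^-27) · [3²/(38.9 fm)² + 1²/(9.06 fm)² + 5²/(36.4 fm)²].
Evaluating gives E = 1.22×10^-12 J.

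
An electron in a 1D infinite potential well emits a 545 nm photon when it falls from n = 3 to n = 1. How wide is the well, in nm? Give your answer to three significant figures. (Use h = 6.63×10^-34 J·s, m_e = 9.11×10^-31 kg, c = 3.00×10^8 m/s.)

L = 1.15 nm

The photon carries ΔE = hc/λ = 6.63×10^-34·3.00×10^8/5.45×10^-7 m = 3.650×10^-19 J.
Since ΔE = (3² − 1²)E_1, E_1 = 4.562×10^-20 J, and L = h/√(8m_eE_1) = 1.15×10^-9 m = 1.15 nm.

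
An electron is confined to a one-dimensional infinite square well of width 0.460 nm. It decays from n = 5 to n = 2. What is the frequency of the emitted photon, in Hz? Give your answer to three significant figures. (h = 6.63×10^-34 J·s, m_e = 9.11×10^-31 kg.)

E_1 = h²/(8m_eL²) = 2.850×10^-19 J and ΔE = (5² − 2²)E_1 = 5.985×10^-18 J.
f = ΔE/h = 5.985×10^-18/6.63×10^-34 = 9.03×10^15 Hz.

f = 9.03×10^15 Hz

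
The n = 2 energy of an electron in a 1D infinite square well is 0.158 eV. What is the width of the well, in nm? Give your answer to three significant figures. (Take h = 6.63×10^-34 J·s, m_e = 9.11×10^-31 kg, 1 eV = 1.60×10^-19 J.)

From E_n = n²h²/(8m_eL²), L = n·h/√(8m_eE_n).
E_2 = 0.158 eV = 2.528×10^-20 J, so L = 2·6.63×10^-34/√(8·9.11×10^-31·2.528×10^-20) = 3.09×10^-9 m = 3.09 nm.

L = 3.09 nm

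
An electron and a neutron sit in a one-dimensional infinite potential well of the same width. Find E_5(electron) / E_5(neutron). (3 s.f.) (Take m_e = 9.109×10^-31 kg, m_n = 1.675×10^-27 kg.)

1.84×10^3

E_n ∝ 1/m at fixed n and L, so the ratio is m_n/m_e = 1.675×10^-27/9.109×10^-31 = 1.84×10^3.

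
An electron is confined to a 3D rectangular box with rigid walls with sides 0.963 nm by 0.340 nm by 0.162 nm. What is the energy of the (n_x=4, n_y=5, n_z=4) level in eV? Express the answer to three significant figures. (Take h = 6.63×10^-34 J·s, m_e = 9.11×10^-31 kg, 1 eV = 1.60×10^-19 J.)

E = 318 eV

For a 3D rectangular well E = (h²/8m_e)·Σ n_i²/L_i² = (6.63×10^-34)²/(8·9.11×10^-31) · [4²/(0.963 nm)² + 5²/(0.340 nm)² + 4²/(0.162 nm)²].
Evaluating gives E = 5.086×10^-17 J = 318 eV.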